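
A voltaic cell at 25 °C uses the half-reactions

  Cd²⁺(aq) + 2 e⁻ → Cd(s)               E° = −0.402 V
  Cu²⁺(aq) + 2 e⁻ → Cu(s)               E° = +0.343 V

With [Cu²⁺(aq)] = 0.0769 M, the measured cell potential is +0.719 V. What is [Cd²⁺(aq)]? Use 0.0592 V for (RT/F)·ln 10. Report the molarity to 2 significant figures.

Cu²⁺/Cu is the cathode (higher E°); E°cell = +0.343 − (−0.402) = +0.745 V with n = 2.
Since E = E° − (0.0592/n)·log Q, log Q = n(E° − E)/0.0592 = 0.878.
Balancing electrons gives Cu²⁺(aq) + Cd(s) → Cu(s) + Cd²⁺(aq); thus Q = [Cd²⁺(aq)] / [Cu²⁺(aq)].
Substituting the known concentrations and solving, log [Cd²⁺(aq)] = −0.236 and [Cd²⁺(aq)] = 0.58 M.

0.58 M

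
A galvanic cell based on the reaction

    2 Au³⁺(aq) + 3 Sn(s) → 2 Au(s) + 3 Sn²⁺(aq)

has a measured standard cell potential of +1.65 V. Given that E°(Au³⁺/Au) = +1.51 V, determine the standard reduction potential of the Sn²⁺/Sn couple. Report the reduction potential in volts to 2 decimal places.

−0.14 V

In the reaction as written the Au³⁺/Au couple is reduced (cathode) and Sn²⁺/Sn is oxidized (anode), so E°cell = E°(Au³⁺/Au) − E°(Sn²⁺/Sn).
E°(Sn²⁺/Sn) = E°(cathode) − E°cell = +1.51 − (+1.65) = −0.14 V.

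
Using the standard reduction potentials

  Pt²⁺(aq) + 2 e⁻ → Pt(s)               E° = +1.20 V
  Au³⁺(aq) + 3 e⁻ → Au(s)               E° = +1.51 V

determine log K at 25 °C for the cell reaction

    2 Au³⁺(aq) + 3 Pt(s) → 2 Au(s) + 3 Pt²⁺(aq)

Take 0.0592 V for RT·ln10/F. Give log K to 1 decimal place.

The Au³⁺/Au couple is reduced (cathode); E°cell = +1.51 − (+1.20) = +0.31 V with n = 6.
At equilibrium E = 0, so log K = nE°cell / 0.0592 = (6)(+0.31) / 0.0592 = 31.4.

log K = 31.4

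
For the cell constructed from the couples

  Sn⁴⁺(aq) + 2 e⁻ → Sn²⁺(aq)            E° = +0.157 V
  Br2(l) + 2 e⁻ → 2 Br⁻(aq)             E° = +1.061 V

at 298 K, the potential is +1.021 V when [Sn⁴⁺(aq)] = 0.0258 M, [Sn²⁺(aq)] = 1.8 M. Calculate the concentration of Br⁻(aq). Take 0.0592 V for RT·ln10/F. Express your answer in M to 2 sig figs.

0.088 M

Br₂/Br⁻ is the cathode (higher E°); E°cell = +1.061 − (+0.157) = +0.904 V with n = 2.
Rearranging E = E° − (0.0592/n)·log Q gives log Q = 2(+0.904 − (+1.021))/0.0592 = −3.953.
Balancing electrons gives Br2(l) + Sn²⁺(aq) → 2 Br⁻(aq) + Sn⁴⁺(aq); thus Q = ([Br⁻(aq)]^2·[Sn⁴⁺(aq)]) / [Sn²⁺(aq)].
Substituting the known concentrations and solving, log [Br⁻(aq)] = −1.055 and [Br⁻(aq)] = 0.088 M.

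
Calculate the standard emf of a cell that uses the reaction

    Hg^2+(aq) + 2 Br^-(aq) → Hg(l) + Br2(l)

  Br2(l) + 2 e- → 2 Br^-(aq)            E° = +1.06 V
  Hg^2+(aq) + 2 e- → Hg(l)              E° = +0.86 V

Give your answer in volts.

Hg^2+(aq) gains electrons, so the Hg²⁺/Hg couple is the cathode; the Br₂/Br⁻ couple is the anode.
E°cell = E°(cathode) − E°(anode) = +0.86 − (+1.06) = −0.20 V.
The negative E°cell means the reaction is non-spontaneous in the direction written.

−0.20 V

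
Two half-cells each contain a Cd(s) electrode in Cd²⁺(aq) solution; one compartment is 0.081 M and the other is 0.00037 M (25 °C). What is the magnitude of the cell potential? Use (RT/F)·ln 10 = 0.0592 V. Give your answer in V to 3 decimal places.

0.069 V

For a concentration cell E°cell = 0, since both electrodes use the same couple.
The compartment with the higher Cd²⁺(aq) concentration (0.081 M) acts as the cathode; ions are reduced there and produced at the dilute (0.00037 M) anode.
With n = 2, Ecell = −(0.0592/2)·log([dilute]/[conc]) = −(0.0592/2)·log(0.00037/0.081) = +0.069 V.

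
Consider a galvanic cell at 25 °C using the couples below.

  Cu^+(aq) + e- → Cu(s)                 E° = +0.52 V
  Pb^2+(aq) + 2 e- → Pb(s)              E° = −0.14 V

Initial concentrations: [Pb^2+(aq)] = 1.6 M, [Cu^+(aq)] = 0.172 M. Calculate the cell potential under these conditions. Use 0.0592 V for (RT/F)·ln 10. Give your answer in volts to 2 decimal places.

Cu⁺/Cu is reduced (cathode, E° = +0.52 V) and Pb²⁺/Pb is oxidized (anode).
The standard potential is +0.52 − (−0.14) = +0.66 V and the balanced reaction transfers n = 2 electrons.
For the overall reaction 2 Cu^+(aq) + Pb(s) → 2 Cu(s) + Pb^2+(aq), Q = [Pb^2+(aq)] / [Cu^+(aq)]^2 = 54.1, giving log Q = 1.733.
E = E° − (0.0592/n)·log Q = +0.66 − (0.0592/2)(1.733) = +0.61 V.

+0.61 V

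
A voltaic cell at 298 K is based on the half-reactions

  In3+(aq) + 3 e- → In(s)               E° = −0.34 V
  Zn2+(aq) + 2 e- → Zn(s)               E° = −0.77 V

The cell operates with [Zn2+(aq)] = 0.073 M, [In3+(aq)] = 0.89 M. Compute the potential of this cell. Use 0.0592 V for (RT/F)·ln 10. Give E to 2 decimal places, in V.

+0.46 V

Since E°(In³⁺/In) > E°(Zn²⁺/Zn), In³⁺/In serves as the cathode.
E°cell = E°cat − E°an = −0.34 − (−0.77) = +0.43 V; n = 6.
Balancing gives 2 In3+(aq) + 3 Zn(s) → 2 In(s) + 3 Zn2+(aq); hence Q = [Zn2+(aq)]^3 / [In3+(aq)]^2 = 0.000491 (log Q = −3.309).
By the Nernst equation, E = +0.43 − (0.0592/6)·(−3.309) = +0.46 V.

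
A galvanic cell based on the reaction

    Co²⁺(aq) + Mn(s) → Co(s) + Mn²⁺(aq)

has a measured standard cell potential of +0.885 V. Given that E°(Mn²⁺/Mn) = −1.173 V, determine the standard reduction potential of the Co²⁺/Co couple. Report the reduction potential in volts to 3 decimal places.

−0.288 V

In the reaction as written the Co²⁺/Co couple is reduced (cathode) and Mn²⁺/Mn is oxidized (anode), so E°cell = E°(Co²⁺/Co) − E°(Mn²⁺/Mn).
E°(Co²⁺/Co) = E°cell + E°(anode) = +0.885 + (−1.173) = −0.288 V.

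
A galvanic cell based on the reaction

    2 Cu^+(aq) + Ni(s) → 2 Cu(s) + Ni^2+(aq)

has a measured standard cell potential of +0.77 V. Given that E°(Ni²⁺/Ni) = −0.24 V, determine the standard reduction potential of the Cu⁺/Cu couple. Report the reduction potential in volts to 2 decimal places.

+0.53 V

In the reaction as written the Cu⁺/Cu couple is reduced (cathode) and Ni²⁺/Ni is oxidized (anode), so E°cell = E°(Cu⁺/Cu) − E°(Ni²⁺/Ni).
E°(Cu⁺/Cu) = E°cell + E°(anode) = +0.77 + (−0.24) = +0.53 V.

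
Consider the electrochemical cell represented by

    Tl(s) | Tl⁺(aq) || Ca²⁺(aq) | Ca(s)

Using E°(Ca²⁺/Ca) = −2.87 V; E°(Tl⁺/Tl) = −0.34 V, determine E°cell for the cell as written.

By convention the left-hand electrode in cell notation is the anode (oxidation) and the right-hand electrode is the cathode (reduction).
E°cell = E°(right) − E°(left) = −2.87 − (−0.34) = −2.53 V.
The negative sign shows that, as written, the cell would require an external voltage to drive the reaction.

−2.53 V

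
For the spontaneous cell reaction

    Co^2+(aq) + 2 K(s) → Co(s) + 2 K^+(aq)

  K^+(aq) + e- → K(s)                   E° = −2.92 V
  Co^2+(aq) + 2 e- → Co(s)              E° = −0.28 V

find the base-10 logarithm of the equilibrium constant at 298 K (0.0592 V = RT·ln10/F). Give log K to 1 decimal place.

log K = 89.2

The Co²⁺/Co couple is reduced (cathode); E°cell = −0.28 − (−2.92) = +2.64 V with n = 2.
At equilibrium E = 0, so log K = nE°cell / 0.0592 = (2)(+2.64) / 0.0592 = 89.2.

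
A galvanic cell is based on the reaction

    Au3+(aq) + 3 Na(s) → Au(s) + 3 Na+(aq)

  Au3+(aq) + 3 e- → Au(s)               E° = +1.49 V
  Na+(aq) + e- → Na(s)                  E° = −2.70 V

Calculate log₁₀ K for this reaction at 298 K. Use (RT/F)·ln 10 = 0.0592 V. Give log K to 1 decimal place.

log K = 212.3

The Au³⁺/Au couple is reduced (cathode); E°cell = +1.49 − (−2.70) = +4.19 V with n = 3.
At equilibrium E = 0, so log K = nE°cell / 0.0592 = (3)(+4.19) / 0.0592 = 212.3.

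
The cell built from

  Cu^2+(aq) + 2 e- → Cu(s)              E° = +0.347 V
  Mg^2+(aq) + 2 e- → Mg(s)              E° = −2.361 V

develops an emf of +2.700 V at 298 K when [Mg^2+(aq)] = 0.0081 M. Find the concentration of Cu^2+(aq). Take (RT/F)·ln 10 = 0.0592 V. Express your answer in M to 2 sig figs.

0.0043 M

Cu²⁺/Cu is the cathode (higher E°); E°cell = +0.347 − (−2.361) = +2.708 V with n = 2.
Rearranging E = E° − (0.0592/n)·log Q gives log Q = 2(+2.708 − (+2.700))/0.0592 = 0.270.
For Cu^2+(aq) + Mg(s) → Cu(s) + Mg^2+(aq), the reaction quotient is Q = [Mg^2+(aq)] / [Cu^2+(aq)].
Isolating [Cu^2+(aq)] in Q = 10^{0.270} yields log [Cu^2+(aq)] = −2.362, i.e. 0.0043 M.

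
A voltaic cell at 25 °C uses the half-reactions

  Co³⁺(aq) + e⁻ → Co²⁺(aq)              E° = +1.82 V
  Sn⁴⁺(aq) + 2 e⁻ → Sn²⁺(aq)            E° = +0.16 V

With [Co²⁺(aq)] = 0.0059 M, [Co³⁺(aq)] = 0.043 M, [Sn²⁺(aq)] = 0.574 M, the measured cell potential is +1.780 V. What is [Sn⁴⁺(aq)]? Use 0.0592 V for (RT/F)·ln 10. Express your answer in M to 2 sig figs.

With Co³⁺/Co²⁺ at the cathode and Sn⁴⁺/Sn²⁺ at the anode, E°cell = +1.82 − (+0.16) = +1.66 V (n = 2).
Rearranging E = E° − (0.0592/n)·log Q gives log Q = 2(+1.66 − (+1.780))/0.0592 = −4.054.
The balanced reaction is 2 Co³⁺(aq) + Sn²⁺(aq) → 2 Co²⁺(aq) + Sn⁴⁺(aq), so Q = ([Co²⁺(aq)]^2·[Sn⁴⁺(aq)]) / ([Co³⁺(aq)]^2·[Sn²⁺(aq)]).
Isolating [Sn⁴⁺(aq)] in Q = 10^{−4.054} yields log [Sn⁴⁺(aq)] = −2.570, i.e. 0.0027 M.

0.0027 M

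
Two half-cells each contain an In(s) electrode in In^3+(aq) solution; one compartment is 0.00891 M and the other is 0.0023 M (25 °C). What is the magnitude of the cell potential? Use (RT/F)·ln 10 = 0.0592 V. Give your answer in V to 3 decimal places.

0.012 V

For a concentration cell E°cell = 0, since both electrodes use the same couple.
The compartment with the higher In^3+(aq) concentration (0.00891 M) acts as the cathode; ions are reduced there and produced at the dilute (0.0023 M) anode.
With n = 3, Ecell = −(0.0592/3)·log([dilute]/[conc]) = −(0.0592/3)·log(0.0023/0.00891) = +0.012 V.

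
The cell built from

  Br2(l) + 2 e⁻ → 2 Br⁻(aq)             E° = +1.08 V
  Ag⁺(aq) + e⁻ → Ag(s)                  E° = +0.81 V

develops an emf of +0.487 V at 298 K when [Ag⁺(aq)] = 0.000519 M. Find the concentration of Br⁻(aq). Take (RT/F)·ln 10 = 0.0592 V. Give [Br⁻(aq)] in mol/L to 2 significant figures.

0.42 M

Br₂/Br⁻ is the cathode (higher E°); E°cell = +1.08 − (+0.81) = +0.27 V with n = 2.
Rearranging E = E° − (0.0592/n)·log Q gives log Q = 2(+0.27 − (+0.487))/0.0592 = −7.331.
For Br2(l) + 2 Ag(s) → 2 Br⁻(aq) + 2 Ag⁺(aq), the reaction quotient is Q = [Br⁻(aq)]^2·[Ag⁺(aq)]^2.
Substituting the known concentrations and solving, log [Br⁻(aq)] = −0.381 and [Br⁻(aq)] = 0.42 M.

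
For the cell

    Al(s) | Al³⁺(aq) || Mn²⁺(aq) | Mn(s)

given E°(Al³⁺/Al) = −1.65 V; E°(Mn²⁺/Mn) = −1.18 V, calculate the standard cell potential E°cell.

By convention the left-hand electrode in cell notation is the anode (oxidation) and the right-hand electrode is the cathode (reduction).
E°cell = E°(right) − E°(left) = −1.18 − (−1.65) = +0.47 V.

+0.47 V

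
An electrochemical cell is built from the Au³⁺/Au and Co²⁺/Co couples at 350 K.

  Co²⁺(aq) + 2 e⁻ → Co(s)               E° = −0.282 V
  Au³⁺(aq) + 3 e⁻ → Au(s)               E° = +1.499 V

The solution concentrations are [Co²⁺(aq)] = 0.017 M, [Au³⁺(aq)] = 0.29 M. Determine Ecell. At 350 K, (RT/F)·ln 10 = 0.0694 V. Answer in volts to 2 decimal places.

The Au³⁺/Au couple has the more positive E°, so it is the cathode; Co²⁺/Co is the anode.
The standard potential is +1.499 − (−0.282) = +1.781 V and the balanced reaction transfers n = 6 electrons.
For the overall reaction 2 Au³⁺(aq) + 3 Co(s) → 2 Au(s) + 3 Co²⁺(aq), Q = [Co²⁺(aq)]^3 / [Au³⁺(aq)]^2 = 5.84×10^−5, giving log Q = −4.233.
E = E° − (0.0694/n)·log Q = +1.781 − (0.0694/6)(−4.233) = +1.83 V.

+1.83 V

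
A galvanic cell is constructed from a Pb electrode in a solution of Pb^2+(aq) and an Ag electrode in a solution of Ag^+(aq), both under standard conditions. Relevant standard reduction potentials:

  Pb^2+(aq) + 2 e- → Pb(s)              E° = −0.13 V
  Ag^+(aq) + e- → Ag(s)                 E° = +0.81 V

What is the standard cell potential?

Of the two couples in this cell, the one with the more positive reduction potential is reduced at the cathode: here that is Ag⁺/Ag (+0.81 V); Pb²⁺/Pb (−0.13 V) is the anode.
E°cell = E°(cathode) − E°(anode) = +0.81 − (−0.13) = +0.94 V.

+0.94 V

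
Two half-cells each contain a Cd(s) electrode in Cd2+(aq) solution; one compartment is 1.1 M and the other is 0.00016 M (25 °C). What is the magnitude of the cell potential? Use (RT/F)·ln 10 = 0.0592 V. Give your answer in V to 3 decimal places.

0.114 V

For a concentration cell E°cell = 0, since both electrodes use the same couple.
The compartment with the higher Cd2+(aq) concentration (1.1 M) acts as the cathode; ions are reduced there and produced at the dilute (0.00016 M) anode.
With n = 2, Ecell = −(0.0592/2)·log([dilute]/[conc]) = −(0.0592/2)·log(0.00016/1.1) = +0.114 V.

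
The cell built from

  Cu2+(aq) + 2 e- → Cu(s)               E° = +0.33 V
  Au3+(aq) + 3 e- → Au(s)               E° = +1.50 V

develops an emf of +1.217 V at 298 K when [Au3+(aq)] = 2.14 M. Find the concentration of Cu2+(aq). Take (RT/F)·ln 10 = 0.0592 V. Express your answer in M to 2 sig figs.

0.043 M

With Au³⁺/Au at the cathode and Cu²⁺/Cu at the anode, E°cell = +1.50 − (+0.33) = +1.17 V (n = 6).
Rearranging E = E° − (0.0592/n)·log Q gives log Q = 6(+1.17 − (+1.217))/0.0592 = −4.764.
Balancing electrons gives 2 Au3+(aq) + 3 Cu(s) → 2 Au(s) + 3 Cu2+(aq); thus Q = [Cu2+(aq)]^3 / [Au3+(aq)]^2.
Substituting the known concentrations and solving, log [Cu2+(aq)] = −1.368 and [Cu2+(aq)] = 0.043 M.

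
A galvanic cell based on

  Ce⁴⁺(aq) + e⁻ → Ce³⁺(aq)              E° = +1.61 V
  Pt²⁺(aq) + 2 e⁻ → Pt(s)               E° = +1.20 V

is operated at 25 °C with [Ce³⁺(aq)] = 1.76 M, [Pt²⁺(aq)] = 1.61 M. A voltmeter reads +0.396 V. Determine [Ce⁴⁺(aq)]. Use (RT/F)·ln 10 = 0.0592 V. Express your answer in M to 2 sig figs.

The Ce⁴⁺/Ce³⁺ couple has the larger reduction potential, so it is the cathode: E°cell = +1.61 − (+1.20) = +0.41 V and n = 2.
Since E = E° − (0.0592/n)·log Q, log Q = n(E° − E)/0.0592 = 0.473.
Balancing electrons gives 2 Ce⁴⁺(aq) + Pt(s) → 2 Ce³⁺(aq) + Pt²⁺(aq); thus Q = ([Ce³⁺(aq)]^2·[Pt²⁺(aq)]) / [Ce⁴⁺(aq)]^2.
Substituting the known concentrations and solving, log [Ce⁴⁺(aq)] = 0.112 and [Ce⁴⁺(aq)] = 1.3 M.

1.3 M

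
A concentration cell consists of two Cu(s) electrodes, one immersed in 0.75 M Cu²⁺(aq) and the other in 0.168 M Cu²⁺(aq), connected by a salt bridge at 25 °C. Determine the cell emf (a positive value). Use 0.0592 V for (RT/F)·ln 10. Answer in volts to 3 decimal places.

For a concentration cell E°cell = 0, since both electrodes use the same couple.
The compartment with the higher Cu²⁺(aq) concentration (0.75 M) acts as the cathode; ions are reduced there and produced at the dilute (0.168 M) anode.
With n = 2, Ecell = −(0.0592/2)·log([dilute]/[conc]) = −(0.0592/2)·log(0.168/0.75) = +0.019 V.

0.019 V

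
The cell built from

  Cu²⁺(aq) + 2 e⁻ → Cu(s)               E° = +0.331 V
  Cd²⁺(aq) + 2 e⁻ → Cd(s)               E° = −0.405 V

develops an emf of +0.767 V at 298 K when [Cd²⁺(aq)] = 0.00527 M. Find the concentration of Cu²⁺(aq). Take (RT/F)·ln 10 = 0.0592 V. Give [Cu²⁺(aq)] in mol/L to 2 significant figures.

0.059 M

With Cu²⁺/Cu at the cathode and Cd²⁺/Cd at the anode, E°cell = +0.331 − (−0.405) = +0.736 V (n = 2).
Since E = E° − (0.0592/n)·log Q, log Q = n(E° − E)/0.0592 = −1.047.
For Cu²⁺(aq) + Cd(s) → Cu(s) + Cd²⁺(aq), the reaction quotient is Q = [Cd²⁺(aq)] / [Cu²⁺(aq)].
Substituting the known concentrations and solving, log [Cu²⁺(aq)] = −1.231 and [Cu²⁺(aq)] = 0.059 M.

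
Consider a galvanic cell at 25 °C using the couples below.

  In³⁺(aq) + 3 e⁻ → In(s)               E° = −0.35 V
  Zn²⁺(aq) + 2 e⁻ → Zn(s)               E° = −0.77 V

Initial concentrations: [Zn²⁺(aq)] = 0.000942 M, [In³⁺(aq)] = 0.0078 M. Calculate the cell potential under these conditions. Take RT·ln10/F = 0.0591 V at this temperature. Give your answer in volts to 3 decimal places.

In³⁺/In is reduced (cathode, E° = −0.35 V) and Zn²⁺/Zn is oxidized (anode).
E°cell = −0.35 − (−0.77) = +0.42 V, with n = 6 electrons transferred.
Balancing gives 2 In³⁺(aq) + 3 Zn(s) → 2 In(s) + 3 Zn²⁺(aq); hence Q = [Zn²⁺(aq)]^3 / [In³⁺(aq)]^2 = 1.37×10^−5 (log Q = −4.862).
By the Nernst equation, E = +0.42 − (0.0591/6)·(−4.862) = +0.468 V.

+0.468 V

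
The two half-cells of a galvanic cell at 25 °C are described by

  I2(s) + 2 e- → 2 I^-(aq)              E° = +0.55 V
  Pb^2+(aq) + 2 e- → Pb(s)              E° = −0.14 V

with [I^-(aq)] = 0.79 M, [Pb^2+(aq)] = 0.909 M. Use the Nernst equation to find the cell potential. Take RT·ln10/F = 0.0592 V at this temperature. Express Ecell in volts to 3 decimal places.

Since E°(I₂/I⁻) > E°(Pb²⁺/Pb), I₂/I⁻ serves as the cathode.
E°cell = E°cat − E°an = +0.55 − (−0.14) = +0.69 V; n = 2.
The balanced reaction is I2(s) + Pb(s) → 2 I^-(aq) + Pb^2+(aq), so Q = [I^-(aq)]^2·[Pb^2+(aq)] = 0.567 and log Q = −0.246.
E = E° − (0.0592/n)·log Q = +0.69 − (0.0592/2)(−0.246) = +0.697 V.

+0.697 V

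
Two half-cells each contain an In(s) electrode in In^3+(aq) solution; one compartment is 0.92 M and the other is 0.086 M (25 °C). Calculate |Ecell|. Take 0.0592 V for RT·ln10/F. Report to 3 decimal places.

For a concentration cell E°cell = 0, since both electrodes use the same couple.
The compartment with the higher In^3+(aq) concentration (0.92 M) acts as the cathode; ions are reduced there and produced at the dilute (0.086 M) anode.
With n = 3, Ecell = −(0.0592/3)·log([dilute]/[conc]) = −(0.0592/3)·log(0.086/0.92) = +0.020 V.

0.020 V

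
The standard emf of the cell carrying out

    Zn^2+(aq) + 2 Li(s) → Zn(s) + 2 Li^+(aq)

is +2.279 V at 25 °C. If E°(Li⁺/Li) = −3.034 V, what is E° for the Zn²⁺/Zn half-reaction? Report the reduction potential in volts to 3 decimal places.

−0.755 V

In the reaction as written the Zn²⁺/Zn couple is reduced (cathode) and Li⁺/Li is oxidized (anode), so E°cell = E°(Zn²⁺/Zn) − E°(Li⁺/Li).
E°(Zn²⁺/Zn) = E°cell + E°(anode) = +2.279 + (−3.034) = −0.755 V.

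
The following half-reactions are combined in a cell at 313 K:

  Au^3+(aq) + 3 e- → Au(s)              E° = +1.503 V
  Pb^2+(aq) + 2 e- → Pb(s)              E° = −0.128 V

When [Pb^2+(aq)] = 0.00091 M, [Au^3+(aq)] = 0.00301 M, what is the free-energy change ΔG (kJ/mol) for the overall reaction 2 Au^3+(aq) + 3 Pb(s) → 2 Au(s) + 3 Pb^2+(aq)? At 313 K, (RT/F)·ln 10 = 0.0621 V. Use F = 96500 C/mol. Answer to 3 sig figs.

With Au³⁺/Au reduced at the cathode, E°cell = +1.503 − (−0.128) = +1.631 V and n = 6.
Q = [Pb^2+(aq)]^3 / [Au^3+(aq)]^2 = 8.32×10^−5, so log Q = −4.080 and E = +1.631 − (0.0621/6)(−4.080) = +1.6732 V.
Finally ΔG = −nFE = −(6)(96500 C/mol)(+1.6732 V) = −969 kJ/mol.

−969 kJ/mol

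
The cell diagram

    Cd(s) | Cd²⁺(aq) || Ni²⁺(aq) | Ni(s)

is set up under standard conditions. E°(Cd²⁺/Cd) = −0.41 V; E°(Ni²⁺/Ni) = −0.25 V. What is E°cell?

+0.16 V

By convention the left-hand electrode in cell notation is the anode (oxidation) and the right-hand electrode is the cathode (reduction).
E°cell = E°(right) − E°(left) = −0.25 − (−0.41) = +0.16 V.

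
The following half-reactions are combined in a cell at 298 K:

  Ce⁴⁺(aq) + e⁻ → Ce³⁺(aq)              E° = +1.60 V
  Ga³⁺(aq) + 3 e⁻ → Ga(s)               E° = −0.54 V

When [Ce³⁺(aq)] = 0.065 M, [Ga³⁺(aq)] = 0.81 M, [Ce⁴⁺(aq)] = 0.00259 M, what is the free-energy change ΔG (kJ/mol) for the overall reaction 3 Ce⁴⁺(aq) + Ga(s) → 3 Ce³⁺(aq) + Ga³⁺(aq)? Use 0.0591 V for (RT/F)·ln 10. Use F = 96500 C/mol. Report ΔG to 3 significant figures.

The standard cell potential is +1.60 − (−0.54) = +2.14 V, with n = 3 electrons in the balanced equation.
Q = ([Ce³⁺(aq)]^3·[Ga³⁺(aq)]) / [Ce⁴⁺(aq)]^3 = 1.28×10^4, so log Q = 4.107 and E = +2.14 − (0.0591/3)(4.107) = +2.0591 V.
Finally ΔG = −nFE = −(3)(96500 C/mol)(+2.0591 V) = −596 kJ/mol.

−596 kJ/mol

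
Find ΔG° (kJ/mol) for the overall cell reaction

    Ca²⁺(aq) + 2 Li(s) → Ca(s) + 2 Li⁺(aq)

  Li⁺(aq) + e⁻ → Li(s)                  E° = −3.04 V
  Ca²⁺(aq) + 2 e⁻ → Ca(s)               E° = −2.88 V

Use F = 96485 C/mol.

−30.9 kJ/mol

In the reaction as written Ca²⁺(aq) is reduced, so the Ca²⁺/Ca couple is the cathode and Li⁺/Li is the anode.
E°cell = −2.88 − (−3.04) = +0.16 V; balancing electrons gives n = 2.
ΔG° = −nFE°cell = −(2)(96485)(+0.16) J/mol = −30.9 kJ/mol.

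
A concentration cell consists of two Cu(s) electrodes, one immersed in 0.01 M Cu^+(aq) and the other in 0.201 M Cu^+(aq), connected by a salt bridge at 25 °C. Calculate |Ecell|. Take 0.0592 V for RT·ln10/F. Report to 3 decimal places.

0.077 V

For a concentration cell E°cell = 0, since both electrodes use the same couple.
The compartment with the higher Cu^+(aq) concentration (0.201 M) acts as the cathode; ions are reduced there and produced at the dilute (0.01 M) anode.
With n = 1, Ecell = −(0.0592/1)·log([dilute]/[conc]) = −(0.0592/1)·log(0.01/0.201) = +0.077 V.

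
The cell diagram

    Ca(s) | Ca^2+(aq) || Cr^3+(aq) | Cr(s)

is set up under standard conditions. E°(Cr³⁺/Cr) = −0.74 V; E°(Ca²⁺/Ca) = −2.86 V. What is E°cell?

+2.12 V

By convention the left-hand electrode in cell notation is the anode (oxidation) and the right-hand electrode is the cathode (reduction).
E°cell = E°(right) − E°(left) = −0.74 − (−2.86) = +2.12 V.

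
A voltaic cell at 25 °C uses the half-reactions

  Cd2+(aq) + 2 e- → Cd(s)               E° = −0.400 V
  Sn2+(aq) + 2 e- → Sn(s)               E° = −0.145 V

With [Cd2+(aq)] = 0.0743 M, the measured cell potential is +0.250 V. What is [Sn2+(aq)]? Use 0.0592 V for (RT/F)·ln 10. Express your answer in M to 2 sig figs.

0.050 M

The Sn²⁺/Sn couple has the larger reduction potential, so it is the cathode: E°cell = −0.145 − (−0.400) = +0.255 V and n = 2.
From the Nernst equation, log Q = n(E° − E)/0.0592 = 2·(+0.255 − (+0.250))/0.0592 = 0.169.
For Sn2+(aq) + Cd(s) → Sn(s) + Cd2+(aq), the reaction quotient is Q = [Cd2+(aq)] / [Sn2+(aq)].
Substituting the known concentrations and solving, log [Sn2+(aq)] = −1.298 and [Sn2+(aq)] = 0.050 M.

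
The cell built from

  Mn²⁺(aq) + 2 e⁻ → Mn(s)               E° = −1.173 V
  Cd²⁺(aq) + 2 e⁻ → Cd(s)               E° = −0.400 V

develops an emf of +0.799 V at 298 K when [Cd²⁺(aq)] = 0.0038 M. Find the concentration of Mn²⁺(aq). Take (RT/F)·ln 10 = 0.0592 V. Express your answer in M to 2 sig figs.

Cd²⁺/Cd is the cathode (higher E°); E°cell = −0.400 − (−1.173) = +0.773 V with n = 2.
From the Nernst equation, log Q = n(E° − E)/0.0592 = 2·(+0.773 − (+0.799))/0.0592 = −0.878.
For Cd²⁺(aq) + Mn(s) → Cd(s) + Mn²⁺(aq), the reaction quotient is Q = [Mn²⁺(aq)] / [Cd²⁺(aq)].
Substituting the known concentrations and solving, log [Mn²⁺(aq)] = −3.298 and [Mn²⁺(aq)] = 0.00050 M.

0.00050 M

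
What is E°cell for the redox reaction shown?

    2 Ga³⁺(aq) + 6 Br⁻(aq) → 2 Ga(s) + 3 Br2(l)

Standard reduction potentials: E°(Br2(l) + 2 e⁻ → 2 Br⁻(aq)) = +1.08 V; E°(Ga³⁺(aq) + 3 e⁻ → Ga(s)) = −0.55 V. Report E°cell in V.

−1.63 V

Ga³⁺(aq) gains electrons, so the Ga³⁺/Ga couple is the cathode; the Br₂/Br⁻ couple is the anode.
E°cell = E°(cathode) − E°(anode) = −0.55 − (+1.08) = −1.63 V.
The negative E°cell means the reaction is non-spontaneous in the direction written.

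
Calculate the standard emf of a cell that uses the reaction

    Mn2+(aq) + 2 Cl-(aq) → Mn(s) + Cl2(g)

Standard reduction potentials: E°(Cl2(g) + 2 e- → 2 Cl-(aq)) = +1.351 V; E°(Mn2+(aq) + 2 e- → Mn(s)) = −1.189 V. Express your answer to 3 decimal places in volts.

−2.540 V

Mn2+(aq) gains electrons, so the Mn²⁺/Mn couple is the cathode; the Cl₂/Cl⁻ couple is the anode.
E°cell = E°(cathode) − E°(anode) = −1.189 − (+1.351) = −2.540 V.
The negative E°cell means the reaction is non-spontaneous in the direction written.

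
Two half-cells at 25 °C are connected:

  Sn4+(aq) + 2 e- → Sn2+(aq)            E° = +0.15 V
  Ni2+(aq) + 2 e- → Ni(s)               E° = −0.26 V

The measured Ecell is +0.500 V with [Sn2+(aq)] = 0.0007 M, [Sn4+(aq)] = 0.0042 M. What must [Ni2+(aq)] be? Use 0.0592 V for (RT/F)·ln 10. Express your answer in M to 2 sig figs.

The Sn⁴⁺/Sn²⁺ couple has the larger reduction potential, so it is the cathode: E°cell = +0.15 − (−0.26) = +0.41 V and n = 2.
From the Nernst equation, log Q = n(E° − E)/0.0592 = 2·(+0.41 − (+0.500))/0.0592 = −3.041.
For Sn4+(aq) + Ni(s) → Sn2+(aq) + Ni2+(aq), the reaction quotient is Q = ([Sn2+(aq)]·[Ni2+(aq)]) / [Sn4+(aq)].
Substituting the known concentrations and solving, log [Ni2+(aq)] = −2.263 and [Ni2+(aq)] = 0.0055 M.

0.0055 M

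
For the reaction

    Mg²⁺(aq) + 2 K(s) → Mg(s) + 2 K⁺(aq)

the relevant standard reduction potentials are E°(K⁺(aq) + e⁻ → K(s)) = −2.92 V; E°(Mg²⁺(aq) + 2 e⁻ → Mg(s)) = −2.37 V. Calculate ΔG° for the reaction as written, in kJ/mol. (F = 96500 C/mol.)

−106 kJ/mol

In the reaction as written Mg²⁺(aq) is reduced, so the Mg²⁺/Mg couple is the cathode and K⁺/K is the anode.
E°cell = −2.37 − (−2.92) = +0.55 V; balancing electrons gives n = 2.
ΔG° = −nFE°cell = −(2)(96500)(+0.55) J/mol = −106 kJ/mol.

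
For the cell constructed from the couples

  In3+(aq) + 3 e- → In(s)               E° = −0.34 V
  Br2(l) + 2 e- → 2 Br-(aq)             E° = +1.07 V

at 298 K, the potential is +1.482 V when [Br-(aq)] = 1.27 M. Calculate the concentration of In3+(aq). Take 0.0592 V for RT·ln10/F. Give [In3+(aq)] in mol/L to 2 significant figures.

0.00011 M

Br₂/Br⁻ is the cathode (higher E°); E°cell = +1.07 − (−0.34) = +1.41 V with n = 6.
Rearranging E = E° − (0.0592/n)·log Q gives log Q = 6(+1.41 − (+1.482))/0.0592 = −7.297.
The balanced reaction is 3 Br2(l) + 2 In(s) → 6 Br-(aq) + 2 In3+(aq), so Q = [Br-(aq)]^6·[In3+(aq)]^2.
Substituting the known concentrations and solving, log [In3+(aq)] = −3.960 and [In3+(aq)] = 0.00011 M.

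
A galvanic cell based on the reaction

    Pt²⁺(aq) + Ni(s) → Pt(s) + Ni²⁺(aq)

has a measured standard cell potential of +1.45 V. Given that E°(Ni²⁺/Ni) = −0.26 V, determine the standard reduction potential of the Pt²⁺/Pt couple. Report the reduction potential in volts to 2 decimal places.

+1.19 V

In the reaction as written the Pt²⁺/Pt couple is reduced (cathode) and Ni²⁺/Ni is oxidized (anode), so E°cell = E°(Pt²⁺/Pt) − E°(Ni²⁺/Ni).
E°(Pt²⁺/Pt) = E°cell + E°(anode) = +1.45 + (−0.26) = +1.19 V.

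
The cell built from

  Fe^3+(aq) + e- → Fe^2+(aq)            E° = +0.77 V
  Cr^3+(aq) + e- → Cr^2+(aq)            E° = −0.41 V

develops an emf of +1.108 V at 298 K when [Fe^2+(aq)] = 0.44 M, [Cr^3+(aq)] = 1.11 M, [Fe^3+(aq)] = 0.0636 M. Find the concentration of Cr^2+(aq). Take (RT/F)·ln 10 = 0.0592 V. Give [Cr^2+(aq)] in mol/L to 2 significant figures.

0.47 M

With Fe³⁺/Fe²⁺ at the cathode and Cr³⁺/Cr²⁺ at the anode, E°cell = +0.77 − (−0.41) = +1.18 V (n = 1).
From the Nernst equation, log Q = n(E° − E)/0.0592 = 1·(+1.18 − (+1.108))/0.0592 = 1.216.
Balancing electrons gives Fe^3+(aq) + Cr^2+(aq) → Fe^2+(aq) + Cr^3+(aq); thus Q = ([Fe^2+(aq)]·[Cr^3+(aq)]) / ([Fe^3+(aq)]·[Cr^2+(aq)]).
Substituting the known concentrations and solving, log [Cr^2+(aq)] = −0.331 and [Cr^2+(aq)] = 0.47 M.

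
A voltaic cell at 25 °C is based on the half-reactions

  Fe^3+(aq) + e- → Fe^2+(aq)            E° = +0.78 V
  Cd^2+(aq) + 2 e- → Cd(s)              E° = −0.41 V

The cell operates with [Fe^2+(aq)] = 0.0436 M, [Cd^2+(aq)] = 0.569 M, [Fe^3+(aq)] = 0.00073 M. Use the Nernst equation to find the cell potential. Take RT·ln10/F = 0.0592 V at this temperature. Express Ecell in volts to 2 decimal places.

+1.09 V

The Fe³⁺/Fe²⁺ couple has the more positive E°, so it is the cathode; Cd²⁺/Cd is the anode.
The standard potential is +0.78 − (−0.41) = +1.19 V and the balanced reaction transfers n = 2 electrons.
Balancing gives 2 Fe^3+(aq) + Cd(s) → 2 Fe^2+(aq) + Cd^2+(aq); hence Q = ([Fe^2+(aq)]^2·[Cd^2+(aq)]) / [Fe^3+(aq)]^2 = 2.03×10^3 (log Q = 3.307).
By the Nernst equation, E = +1.19 − (0.0592/2)·(3.307) = +1.09 V.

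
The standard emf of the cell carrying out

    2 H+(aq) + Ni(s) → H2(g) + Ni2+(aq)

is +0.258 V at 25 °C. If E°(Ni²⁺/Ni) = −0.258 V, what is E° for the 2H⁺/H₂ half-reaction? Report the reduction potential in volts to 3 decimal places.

In the reaction as written the 2H⁺/H₂ couple is reduced (cathode) and Ni²⁺/Ni is oxidized (anode), so E°cell = E°(2H⁺/H₂) − E°(Ni²⁺/Ni).
E°(2H⁺/H₂) = E°cell + E°(anode) = +0.258 + (−0.258) = +0.000 V.

+0.000 V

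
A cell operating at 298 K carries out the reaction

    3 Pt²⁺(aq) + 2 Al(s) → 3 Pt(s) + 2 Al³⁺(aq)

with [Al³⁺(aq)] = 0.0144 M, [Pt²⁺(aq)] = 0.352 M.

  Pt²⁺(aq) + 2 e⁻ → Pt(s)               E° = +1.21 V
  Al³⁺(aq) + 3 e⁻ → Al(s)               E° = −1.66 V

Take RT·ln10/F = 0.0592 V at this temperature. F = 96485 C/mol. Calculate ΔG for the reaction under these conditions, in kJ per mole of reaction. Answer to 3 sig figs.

With Pt²⁺/Pt reduced at the cathode, E°cell = +1.21 − (−1.66) = +2.87 V and n = 6.
Here Q = [Al³⁺(aq)]^2 / [Pt²⁺(aq)]^3 = 0.00475 (log Q = −2.323), giving E = +2.87 − (0.0592/6)·(−2.323) = +2.8929 V.
Finally ΔG = −nFE = −(6)(96485 C/mol)(+2.8929 V) = −1670 kJ/mol.

−1670 kJ/mol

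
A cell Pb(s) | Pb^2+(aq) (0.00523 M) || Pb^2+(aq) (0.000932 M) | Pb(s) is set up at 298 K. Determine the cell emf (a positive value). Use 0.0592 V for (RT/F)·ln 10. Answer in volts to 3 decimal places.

For a concentration cell E°cell = 0, since both electrodes use the same couple.
The compartment with the higher Pb^2+(aq) concentration (0.00523 M) acts as the cathode; ions are reduced there and produced at the dilute (0.000932 M) anode.
With n = 2, Ecell = −(0.0592/2)·log([dilute]/[conc]) = −(0.0592/2)·log(0.000932/0.00523) = +0.022 V.

0.022 V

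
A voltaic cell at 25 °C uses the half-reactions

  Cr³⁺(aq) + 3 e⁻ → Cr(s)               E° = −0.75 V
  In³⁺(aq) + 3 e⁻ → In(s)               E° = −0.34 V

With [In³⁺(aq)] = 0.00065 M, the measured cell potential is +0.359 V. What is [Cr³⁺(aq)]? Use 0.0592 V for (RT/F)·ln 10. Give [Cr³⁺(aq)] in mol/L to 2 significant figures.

0.25 M

In³⁺/In is the cathode (higher E°); E°cell = −0.34 − (−0.75) = +0.41 V with n = 3.
Rearranging E = E° − (0.0592/n)·log Q gives log Q = 3(+0.41 − (+0.359))/0.0592 = 2.584.
The balanced reaction is In³⁺(aq) + Cr(s) → In(s) + Cr³⁺(aq), so Q = [Cr³⁺(aq)] / [In³⁺(aq)].
Isolating [Cr³⁺(aq)] in Q = 10^{2.584} yields log [Cr³⁺(aq)] = −0.603, i.e. 0.25 M.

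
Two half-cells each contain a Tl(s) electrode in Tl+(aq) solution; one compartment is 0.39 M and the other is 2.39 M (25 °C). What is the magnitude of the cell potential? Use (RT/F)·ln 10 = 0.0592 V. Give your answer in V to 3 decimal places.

For a concentration cell E°cell = 0, since both electrodes use the same couple.
The compartment with the higher Tl+(aq) concentration (2.39 M) acts as the cathode; ions are reduced there and produced at the dilute (0.39 M) anode.
With n = 1, Ecell = −(0.0592/1)·log([dilute]/[conc]) = −(0.0592/1)·log(0.39/2.39) = +0.047 V.

0.047 V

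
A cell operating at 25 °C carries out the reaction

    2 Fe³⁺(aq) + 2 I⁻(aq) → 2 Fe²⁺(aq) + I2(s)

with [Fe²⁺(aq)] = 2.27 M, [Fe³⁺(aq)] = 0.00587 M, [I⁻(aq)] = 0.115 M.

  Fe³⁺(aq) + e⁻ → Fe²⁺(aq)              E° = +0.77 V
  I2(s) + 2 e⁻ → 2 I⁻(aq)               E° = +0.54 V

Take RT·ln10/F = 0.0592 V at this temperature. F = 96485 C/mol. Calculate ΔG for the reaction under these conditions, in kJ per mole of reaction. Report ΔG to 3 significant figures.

−4.09 kJ/mol

The standard cell potential is +0.77 − (+0.54) = +0.23 V, with n = 2 electrons in the balanced equation.
Q = [Fe²⁺(aq)]^2 / ([Fe³⁺(aq)]^2·[I⁻(aq)]^2) = 1.13×10^7, so log Q = 7.053 and E = +0.23 − (0.0592/2)(7.053) = +0.0212 V.
ΔG = −nFE = −(2)(96485)(+0.0212) J/mol = −4.09 kJ/mol.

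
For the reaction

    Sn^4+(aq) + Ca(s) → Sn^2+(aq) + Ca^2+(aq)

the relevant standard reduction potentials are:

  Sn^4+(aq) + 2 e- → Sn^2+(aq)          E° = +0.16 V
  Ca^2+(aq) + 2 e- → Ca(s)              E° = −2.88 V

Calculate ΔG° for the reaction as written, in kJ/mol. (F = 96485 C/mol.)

In the reaction as written Sn^4+(aq) is reduced, so the Sn⁴⁺/Sn²⁺ couple is the cathode and Ca²⁺/Ca is the anode.
E°cell = +0.16 − (−2.88) = +3.04 V; balancing electrons gives n = 2.
ΔG° = −nFE°cell = −(2)(96485)(+3.04) J/mol = −587 kJ/mol.

−587 kJ/mol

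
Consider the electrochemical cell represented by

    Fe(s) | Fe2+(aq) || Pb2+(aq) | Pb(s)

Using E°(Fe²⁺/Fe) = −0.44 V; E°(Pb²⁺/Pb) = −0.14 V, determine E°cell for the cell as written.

By convention the left-hand electrode in cell notation is the anode (oxidation) and the right-hand electrode is the cathode (reduction).
E°cell = E°(right) − E°(left) = −0.14 − (−0.44) = +0.30 V.

+0.30 V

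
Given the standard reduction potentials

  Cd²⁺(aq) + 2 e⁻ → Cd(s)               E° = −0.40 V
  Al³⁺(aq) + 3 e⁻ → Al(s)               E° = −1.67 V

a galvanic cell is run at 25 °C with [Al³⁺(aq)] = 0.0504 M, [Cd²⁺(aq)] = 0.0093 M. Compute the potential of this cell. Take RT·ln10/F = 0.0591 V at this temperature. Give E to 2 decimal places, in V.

+1.24 V

The Cd²⁺/Cd couple has the more positive E°, so it is the cathode; Al³⁺/Al is the anode.
E°cell = −0.40 − (−1.67) = +1.27 V, with n = 6 electrons transferred.
The balanced reaction is 3 Cd²⁺(aq) + 2 Al(s) → 3 Cd(s) + 2 Al³⁺(aq), so Q = [Al³⁺(aq)]^2 / [Cd²⁺(aq)]^3 = 3.16×10^3 and log Q = 3.499.
Applying E = E° − (RT ln10/nF)·log Q gives +1.27 − (0.0591/6)(3.499) = +1.24 V.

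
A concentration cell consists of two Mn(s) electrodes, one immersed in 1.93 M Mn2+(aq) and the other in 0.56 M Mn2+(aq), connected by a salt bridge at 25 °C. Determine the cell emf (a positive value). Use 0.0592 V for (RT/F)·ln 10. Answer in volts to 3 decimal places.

For a concentration cell E°cell = 0, since both electrodes use the same couple.
The compartment with the higher Mn2+(aq) concentration (1.93 M) acts as the cathode; ions are reduced there and produced at the dilute (0.56 M) anode.
With n = 2, Ecell = −(0.0592/2)·log([dilute]/[conc]) = −(0.0592/2)·log(0.56/1.93) = +0.016 V.

0.016 V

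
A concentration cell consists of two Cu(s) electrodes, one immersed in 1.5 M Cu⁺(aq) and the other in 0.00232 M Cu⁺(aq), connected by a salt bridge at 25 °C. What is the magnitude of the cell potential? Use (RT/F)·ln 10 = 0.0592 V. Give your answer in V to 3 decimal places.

0.166 V

For a concentration cell E°cell = 0, since both electrodes use the same couple.
The compartment with the higher Cu⁺(aq) concentration (1.5 M) acts as the cathode; ions are reduced there and produced at the dilute (0.00232 M) anode.
With n = 1, Ecell = −(0.0592/1)·log([dilute]/[conc]) = −(0.0592/1)·log(0.00232/1.5) = +0.166 V.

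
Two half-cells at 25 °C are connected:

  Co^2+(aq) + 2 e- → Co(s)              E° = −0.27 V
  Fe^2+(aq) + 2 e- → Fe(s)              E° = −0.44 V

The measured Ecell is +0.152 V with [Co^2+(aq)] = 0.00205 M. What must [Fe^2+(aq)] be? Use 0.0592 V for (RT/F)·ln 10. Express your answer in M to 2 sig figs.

With Co²⁺/Co at the cathode and Fe²⁺/Fe at the anode, E°cell = −0.27 − (−0.44) = +0.17 V (n = 2).
From the Nernst equation, log Q = n(E° − E)/0.0592 = 2·(+0.17 − (+0.152))/0.0592 = 0.608.
Balancing electrons gives Co^2+(aq) + Fe(s) → Co(s) + Fe^2+(aq); thus Q = [Fe^2+(aq)] / [Co^2+(aq)].
Isolating [Fe^2+(aq)] in Q = 10^{0.608} yields log [Fe^2+(aq)] = −2.080, i.e. 0.0083 M.

0.0083 M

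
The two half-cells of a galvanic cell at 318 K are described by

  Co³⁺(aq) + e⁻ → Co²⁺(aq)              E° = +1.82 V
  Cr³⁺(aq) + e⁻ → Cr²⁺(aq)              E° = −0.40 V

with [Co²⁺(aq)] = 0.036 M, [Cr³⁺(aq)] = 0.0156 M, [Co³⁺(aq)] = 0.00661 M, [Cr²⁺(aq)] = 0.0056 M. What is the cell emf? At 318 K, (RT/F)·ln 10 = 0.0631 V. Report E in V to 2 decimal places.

Co³⁺/Co²⁺ is reduced (cathode, E° = +1.82 V) and Cr³⁺/Cr²⁺ is oxidized (anode).
The standard potential is +1.82 − (−0.40) = +2.22 V and the balanced reaction transfers n = 1 electron.
The balanced reaction is Co³⁺(aq) + Cr²⁺(aq) → Co²⁺(aq) + Cr³⁺(aq), so Q = ([Co²⁺(aq)]·[Cr³⁺(aq)]) / ([Co³⁺(aq)]·[Cr²⁺(aq)]) = 15.2 and log Q = 1.181.
Applying E = E° − (RT ln10/nF)·log Q gives +2.22 − (0.0631/1)(1.181) = +2.15 V.

+2.15 V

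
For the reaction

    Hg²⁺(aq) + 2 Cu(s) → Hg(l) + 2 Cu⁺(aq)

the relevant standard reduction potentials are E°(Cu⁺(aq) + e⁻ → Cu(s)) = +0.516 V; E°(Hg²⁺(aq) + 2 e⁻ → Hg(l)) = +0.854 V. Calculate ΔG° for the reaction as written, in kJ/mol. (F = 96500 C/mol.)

In the reaction as written Hg²⁺(aq) is reduced, so the Hg²⁺/Hg couple is the cathode and Cu⁺/Cu is the anode.
E°cell = +0.854 − (+0.516) = +0.338 V; balancing electrons gives n = 2.
ΔG° = −nFE°cell = −(2)(96500)(+0.338) J/mol = −65.2 kJ/mol.

−65.2 kJ/mol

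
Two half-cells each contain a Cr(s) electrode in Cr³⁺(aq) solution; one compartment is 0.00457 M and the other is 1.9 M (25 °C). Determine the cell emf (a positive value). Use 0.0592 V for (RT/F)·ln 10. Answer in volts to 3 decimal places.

0.052 V

For a concentration cell E°cell = 0, since both electrodes use the same couple.
The compartment with the higher Cr³⁺(aq) concentration (1.9 M) acts as the cathode; ions are reduced there and produced at the dilute (0.00457 M) anode.
With n = 3, Ecell = −(0.0592/3)·log([dilute]/[conc]) = −(0.0592/3)·log(0.00457/1.9) = +0.052 V.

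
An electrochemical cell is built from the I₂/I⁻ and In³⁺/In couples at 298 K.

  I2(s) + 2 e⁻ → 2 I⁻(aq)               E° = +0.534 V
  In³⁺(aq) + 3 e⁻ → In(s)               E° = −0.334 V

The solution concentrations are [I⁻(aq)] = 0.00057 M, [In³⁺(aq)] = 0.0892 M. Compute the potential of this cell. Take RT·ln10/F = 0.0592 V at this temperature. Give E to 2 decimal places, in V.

+1.08 V

The I₂/I⁻ couple has the more positive E°, so it is the cathode; In³⁺/In is the anode.
E°cell = E°cat − E°an = +0.534 − (−0.334) = +0.868 V; n = 6.
The balanced reaction is 3 I2(s) + 2 In(s) → 6 I⁻(aq) + 2 In³⁺(aq), so Q = [I⁻(aq)]^6·[In³⁺(aq)]^2 = 2.73×10^−22 and log Q = −21.564.
By the Nernst equation, E = +0.868 − (0.0592/6)·(−21.564) = +1.08 V.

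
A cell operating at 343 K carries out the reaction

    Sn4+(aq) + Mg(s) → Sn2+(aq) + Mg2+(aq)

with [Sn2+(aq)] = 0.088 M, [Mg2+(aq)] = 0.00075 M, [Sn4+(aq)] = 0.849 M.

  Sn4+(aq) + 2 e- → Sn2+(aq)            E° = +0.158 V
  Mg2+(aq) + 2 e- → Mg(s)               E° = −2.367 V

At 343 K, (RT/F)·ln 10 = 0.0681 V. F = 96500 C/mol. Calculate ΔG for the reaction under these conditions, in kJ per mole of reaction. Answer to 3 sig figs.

The standard cell potential is +0.158 − (−2.367) = +2.525 V, with n = 2 electrons in the balanced equation.
Q = ([Sn2+(aq)]·[Mg2+(aq)]) / [Sn4+(aq)] = 7.77×10^−5, so log Q = −4.109 and E = +2.525 − (0.0681/2)(−4.109) = +2.6649 V.
ΔG = −nFE = −(2)(96500)(+2.6649) J/mol = −514 kJ/mol.

−514 kJ/mol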